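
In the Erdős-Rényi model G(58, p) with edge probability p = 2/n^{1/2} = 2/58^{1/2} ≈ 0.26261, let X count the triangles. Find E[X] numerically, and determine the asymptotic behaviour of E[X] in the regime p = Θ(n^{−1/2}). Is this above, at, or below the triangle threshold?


Number of potential triangles: C(58, 3) = 30856.
Each occurs with probability p³ ≈ (0.26261)³ ≈ 1.8111232e-02.
By linearity: E[X] = C(58, 3)·p³ ≈ 30856 · 1.8111232e-02 ≈ 558.84018.
Since α = 1/2 < 1, p = c/n^{1/2} ≫ 1/n is above the triangle threshold p ~ 1/n. Asymptotically E[X] ~ (c³/6)·n^{3(1−α)} = (2³/6)·n^{1.5} → ∞; triangles are abundant w.h.p.

E[X] ≈ 558.84018; in regime p = Θ(1/n^{1/2}) E[X] diverges (above the triangle threshold p ~ 1/n).


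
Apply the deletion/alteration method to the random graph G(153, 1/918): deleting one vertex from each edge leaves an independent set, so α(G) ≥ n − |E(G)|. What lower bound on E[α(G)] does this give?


E[|E(G)|] = C(153, 2)·p = 11628 · (1/918) = 38/3.
E[α(G)] ≥ n − E[|E(G)|] = 153 − 38/3 = 421/3.
Numerically: ≈ 140.33333.
(This is only a lower bound; the true E[α(G)] may be larger.)

E[α(G)] ≥ 421/3 ≈ 140.33333.


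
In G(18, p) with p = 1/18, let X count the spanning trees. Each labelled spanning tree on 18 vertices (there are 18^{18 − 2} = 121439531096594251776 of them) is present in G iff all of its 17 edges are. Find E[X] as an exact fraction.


K_18 has 18^{18 − 2} = 121439531096594251776 labelled spanning trees.
For each such spanning tree H, let X_H = 1 if all 17 edges of H are present in G. Then P[X_H = 1] = p^{17} = (1/18)^{17} = 1/2185911559738696531968.
By linearity of expectation: E[X] = Σ_H E[X_H] = 121439531096594251776 · p^{17} = 121439531096594251776 · 1/2185911559738696531968 = 1/18.
Numerically: E[X] ≈ 0.05556.

E[X] = 121439531096594251776 · (1/18)^{17} = 1/18 ≈ 0.05556.


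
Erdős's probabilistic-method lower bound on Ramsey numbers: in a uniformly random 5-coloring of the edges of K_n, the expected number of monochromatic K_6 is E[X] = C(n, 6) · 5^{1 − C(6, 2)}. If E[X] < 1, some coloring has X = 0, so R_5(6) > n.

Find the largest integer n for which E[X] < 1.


We need C(n, 6) · 5^{1 − 15} < 1, i.e. C(n, 6) < 5^{15 − 1} = 6103515625.
Check values of n near the boundary:
  n = 129: C(129, 6) = 5688177600; 5688177600 < 6103515625? YES
  n = 130: C(130, 6) = 5963412000; 5963412000 < 6103515625? YES
  n = 131: C(131, 6) = 6249655776; 6249655776 < 6103515625? NO
The largest n with C(n, 6) < 6103515625 is n = 130 (where E[X] = 47707296/48828125 ≈ 0.977045). Hence R_5(6) > 130, i.e. R_5(6) ≥ 131.

Largest n = 130; hence R_5(6) > 130.


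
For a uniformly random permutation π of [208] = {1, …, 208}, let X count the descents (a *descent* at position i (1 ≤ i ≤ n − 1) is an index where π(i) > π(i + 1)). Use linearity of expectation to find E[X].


Write X = Σ X_I over i = 1, …, 207, with X_I the indicator of one descent.
There are 207 indicators.
For each fixed i, the pair (π(i), π(i+1)) is a uniformly random ordered pair of distinct values from {1, …, 208}; by symmetry P[π(i) > π(i+1)] = 1/2.
By linearity: E[X] = 207 · (1/2) = (208 − 1) · (1/2) = 207/2 ≈ 103.500.

E[X] = 207/2 = 103.500.


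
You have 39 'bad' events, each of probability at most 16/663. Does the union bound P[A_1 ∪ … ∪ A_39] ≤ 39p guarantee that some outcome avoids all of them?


Union bound: P[∪_{i=1}^{39} A_i] ≤ Σ_i P[A_i] ≤ 39·p = 39·(16/663) = 16/17.
Numerically: 16/17 ≈ 0.941176.
Is 16/17 < 1? YES.
Since P[∪ A_i] ≤ 16/17 < 1, the complement has P[∩ A_i^c] ≥ 1 − 16/17 = 1/17 > 0, so some outcome avoids every A_i.

39·p = 16/17 ≈ 0.941176; existence CERTIFIED by the union bound.


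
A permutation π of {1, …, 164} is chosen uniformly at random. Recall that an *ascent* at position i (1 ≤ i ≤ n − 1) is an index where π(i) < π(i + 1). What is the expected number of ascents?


Write X = Σ X_I over i = 1, …, 163, with X_I the indicator of one ascent.
There are 163 indicators.
For each fixed i, the pair (π(i), π(i+1)) is a uniformly random ordered pair of distinct values from {1, …, 164}; by symmetry P[π(i) < π(i+1)] = 1/2.
By linearity: E[X] = 163 · (1/2) = (164 − 1) · (1/2) = 163/2 ≈ 81.5000.

E[X] = 163/2 = 81.5000.


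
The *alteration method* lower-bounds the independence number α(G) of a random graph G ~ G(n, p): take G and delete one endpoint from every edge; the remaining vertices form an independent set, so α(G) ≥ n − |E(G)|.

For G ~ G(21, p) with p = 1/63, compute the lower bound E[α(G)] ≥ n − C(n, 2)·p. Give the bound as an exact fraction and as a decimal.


E[|E(G)|] = C(21, 2)·p = 210 · (1/63) = 10/3.
E[α(G)] ≥ n − E[|E(G)|] = 21 − 10/3 = 53/3.
Numerically: ≈ 17.66667.
(This is only a lower bound; the true E[α(G)] may be larger.)

E[α(G)] ≥ 53/3 ≈ 17.66667.


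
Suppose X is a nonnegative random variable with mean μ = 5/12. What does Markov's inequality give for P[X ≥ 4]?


μ = E[X] = 5/12, a = 4.
Markov: P[X ≥ 4] ≤ μ/a = (5/12)/4 = 5/48.
Numerically: ≈ 0.104.
(Since a = 4 > μ = 0.417, the bound 5/48 is < 1 and informative.)

P[X ≥ 4] ≤ 5/48 ≈ 0.104.


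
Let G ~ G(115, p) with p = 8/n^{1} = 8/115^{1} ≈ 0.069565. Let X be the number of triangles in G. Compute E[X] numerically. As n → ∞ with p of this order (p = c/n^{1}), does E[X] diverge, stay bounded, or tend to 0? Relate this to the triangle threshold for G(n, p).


Number of potential triangles: C(115, 3) = 246905.
Each occurs with probability p³ ≈ (0.069565)³ ≈ 3.3664831e-04.
By linearity: E[X] = C(115, 3)·p³ ≈ 246905 · 3.3664831e-04 ≈ 83.12015.
Here α = 1, so p = 8/n is exactly at the triangle threshold p ~ 1/n. Asymptotically E[X] → c³/6 = 8³/6 = 256/3 ≈ 85.33333, a bounded constant. In this regime the triangle count is asymptotically Poisson(c³/6).

E[X] ≈ 83.12015; in regime p = Θ(1/n^{1}) E[X] stays bounded (at the triangle threshold p ~ 1/n).


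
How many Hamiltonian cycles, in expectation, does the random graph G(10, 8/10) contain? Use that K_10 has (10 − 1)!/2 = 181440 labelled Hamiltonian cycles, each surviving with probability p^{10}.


K_10 has (10 − 1)!/2 = 181440 labelled Hamiltonian cycles.
For each such Hamiltonian cycle H, let X_H = 1 if all 10 edges of H are present in G. Then P[X_H = 1] = p^{10} = (4/5)^{10} = 1048576/9765625.
By linearity: E[X] = Σ_H E[X_H] = 181440 · p^{10} = 181440 · 1048576/9765625 = 38050725888/1953125.
Numerically: E[X] ≈ 19482.

E[X] = 181440 · (4/5)^{10} = 38050725888/1953125 ≈ 19482.


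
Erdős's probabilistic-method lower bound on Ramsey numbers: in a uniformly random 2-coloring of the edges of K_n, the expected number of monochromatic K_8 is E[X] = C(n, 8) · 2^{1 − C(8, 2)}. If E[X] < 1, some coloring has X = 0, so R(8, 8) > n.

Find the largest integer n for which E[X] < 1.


We need C(n, 8) · 2^{1 − 28} < 1, i.e. C(n, 8) < 2^{28 − 1} = 134217728.
Check values of n near the boundary:
  n = 41: C(41, 8) = 95548245; 95548245 < 134217728? YES
  n = 42: C(42, 8) = 118030185; 118030185 < 134217728? YES
  n = 43: C(43, 8) = 145008513; 145008513 < 134217728? NO
The largest n with C(n, 8) < 134217728 is n = 42 (where E[X] = 118030185/134217728 ≈ 0.879393). Hence R(8, 8) > 42, i.e. R(8, 8) ≥ 43.

Largest n = 42; hence R(8, 8) > 42.


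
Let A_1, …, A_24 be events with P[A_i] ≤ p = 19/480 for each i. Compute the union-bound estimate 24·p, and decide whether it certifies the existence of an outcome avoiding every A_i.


Union bound: P[∪_{i=1}^{24} A_i] ≤ Σ_i P[A_i] ≤ 24·p = 24·(19/480) = 19/20.
Numerically: 19/20 ≈ 0.9500000.
Is 19/20 < 1? YES.
Since P[∪ A_i] ≤ 19/20 < 1, the complement has P[∩ A_i^c] ≥ 1 − 19/20 = 1/20 > 0, so some outcome avoids every A_i.

24·p = 19/20 ≈ 0.9500000; existence CERTIFIED by the union bound.


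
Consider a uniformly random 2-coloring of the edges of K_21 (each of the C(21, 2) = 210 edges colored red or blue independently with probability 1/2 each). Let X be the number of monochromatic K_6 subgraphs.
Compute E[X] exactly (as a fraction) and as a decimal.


Let X = Σ_S X_S over the C(21, 6) = 54264 subsets S of size 6, where X_S = 1 if the K_6 on S is monochromatic.
For a fixed S, the K_6 on S has C(6, 2) = 15 edges. P[all 15 edges red] = (1/2)^15, and likewise for blue, so P[monochromatic] = 2·(1/2)^15 = 2^{1 − 15} = 1/16384.
By linearity of expectation: E[X] = C(21, 6) · 2^{1 − 15} = 54264 · 1/16384 = 6783/2048.
Numerically: E[X] ≈ 3.312.

E[X] = C(21,6)·2^(1−C(6,2)) = 6783/2048 ≈ 3.312.


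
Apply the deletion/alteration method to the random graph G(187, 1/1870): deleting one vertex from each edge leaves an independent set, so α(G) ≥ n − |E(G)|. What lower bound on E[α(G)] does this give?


E[|E(G)|] = C(187, 2)·p = 17391 · (1/1870) = 93/10.
E[α(G)] ≥ n − E[|E(G)|] = 187 − 93/10 = 1777/10.
Numerically: ≈ 177.700000.
(This is only a lower bound; the true E[α(G)] may be larger.)

E[α(G)] ≥ 1777/10 ≈ 177.700000.


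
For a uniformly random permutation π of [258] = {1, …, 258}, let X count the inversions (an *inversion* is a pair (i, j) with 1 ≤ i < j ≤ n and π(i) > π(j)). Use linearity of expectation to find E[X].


Write X = Σ X_I over the C(258, 2) = 33153 pairs i < j, with X_I the indicator of one inversion.
There are 33153 indicators.
For each fixed pair i < j, the values π(i) and π(j) are two distinct elements of {1, …, 258} in uniformly random order; by symmetry P[π(i) > π(j)] = 1/2.
By linearity: E[X] = 33153 · (1/2) = C(258, 2) · (1/2) = 33153/2 = 33153/2 ≈ 16576.500000.

E[X] = 33153/2 = 16576.500000.


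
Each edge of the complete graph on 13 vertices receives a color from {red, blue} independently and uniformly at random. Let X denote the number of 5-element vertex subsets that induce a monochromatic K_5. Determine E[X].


Let X = Σ_S X_S over the C(13, 5) = 1287 subsets S of size 5, where X_S = 1 if the K_5 on S is monochromatic.
For a fixed S, the K_5 on S has C(5, 2) = 10 edges. P[all 10 edges red] = (1/2)^10, and likewise for blue, so P[monochromatic] = 2·(1/2)^10 = 2^{1 − 10} = 1/512.
By linearity of expectation: E[X] = C(13, 5) · 2^{1 − 10} = 1287 · 1/512 = 1287/512.
Numerically: E[X] ≈ 2.5137.

E[X] = C(13,5)·2^(1−C(5,2)) = 1287/512 ≈ 2.5137.


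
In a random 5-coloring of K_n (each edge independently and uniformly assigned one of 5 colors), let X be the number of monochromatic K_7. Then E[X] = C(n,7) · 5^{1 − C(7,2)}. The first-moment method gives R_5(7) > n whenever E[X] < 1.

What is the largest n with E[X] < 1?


We need C(n, 7) · 5^{1 − 21} < 1, i.e. C(n, 7) < 5^{21 − 1} = 95367431640625.
Check values of n near the boundary:
  n = 337: C(337, 7) = 91989916924632; 91989916924632 < 95367431640625? YES
  n = 338: C(338, 7) = 93935323022736; 93935323022736 < 95367431640625? YES
  n = 339: C(339, 7) = 95915887062372; 95915887062372 < 95367431640625? NO
  n = 340: C(340, 7) = 97932136940560; 97932136940560 < 95367431640625? NO
  n = 341: C(341, 7) = 99984606876440; 99984606876440 < 95367431640625? NO
The largest n with C(n, 7) < 95367431640625 is n = 338 (where E[X] = 93935323022736/95367431640625 ≈ 0.9850). Hence R_5(7) > 338, i.e. R_5(7) ≥ 339.

Largest n = 338; hence R_5(7) > 338.


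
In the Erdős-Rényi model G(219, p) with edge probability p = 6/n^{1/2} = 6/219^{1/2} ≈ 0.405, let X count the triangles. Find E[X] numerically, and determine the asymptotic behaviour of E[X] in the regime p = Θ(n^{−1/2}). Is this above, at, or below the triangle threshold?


Number of potential triangles: C(219, 3) = 1726669.
Each occurs with probability p³ ≈ (0.405)³ ≈ 6.66481e-02.
By linearity: E[X] = C(219, 3)·p³ ≈ 1726669 · 6.66481e-02 ≈ 115079.157.
Since α = 1/2 < 1, p = c/n^{1/2} ≫ 1/n is above the triangle threshold p ~ 1/n. Asymptotically E[X] ~ (c³/6)·n^{3(1−α)} = (6³/6)·n^{1.5} → ∞; triangles are abundant w.h.p.

E[X] ≈ 115079.157; in regime p = Θ(1/n^{1/2}) E[X] diverges (above the triangle threshold p ~ 1/n).


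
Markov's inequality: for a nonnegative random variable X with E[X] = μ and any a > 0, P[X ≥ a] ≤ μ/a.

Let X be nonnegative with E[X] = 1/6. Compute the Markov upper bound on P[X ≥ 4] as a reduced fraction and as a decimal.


μ = E[X] = 1/6, a = 4.
Markov: P[X ≥ 4] ≤ μ/a = (1/6)/4 = 1/24.
Numerically: ≈ 0.0417.
(Since a = 4 > μ = 0.1667, the bound 1/24 is < 1 and informative.)

P[X ≥ 4] ≤ 1/24 ≈ 0.0417.


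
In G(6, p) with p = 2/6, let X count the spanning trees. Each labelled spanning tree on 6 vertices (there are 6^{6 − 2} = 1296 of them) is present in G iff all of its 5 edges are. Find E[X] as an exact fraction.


K_6 has 6^{6 − 2} = 1296 labelled spanning trees.
For each such spanning tree H, let X_H = 1 if all 5 edges of H are present in G. Then P[X_H = 1] = p^{5} = (1/3)^{5} = 1/243.
By linearity of expectation: E[X] = Σ_H E[X_H] = 1296 · p^{5} = 1296 · 1/243 = 16/3.
Numerically: E[X] ≈ 5.333.

E[X] = 1296 · (1/3)^{5} = 16/3 ≈ 5.333.


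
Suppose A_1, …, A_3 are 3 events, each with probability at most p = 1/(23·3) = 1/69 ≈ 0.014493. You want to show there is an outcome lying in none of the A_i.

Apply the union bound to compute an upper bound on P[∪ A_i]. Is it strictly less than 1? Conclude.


Union bound: P[∪_{i=1}^{3} A_i] ≤ Σ_i P[A_i] ≤ 3·p = 3·(1/69) = 1/23.
Numerically: 1/23 ≈ 0.043478.
Is 1/23 < 1? YES.
Since P[∪ A_i] ≤ 1/23 < 1, the complement has P[∩ A_i^c] ≥ 1 − 1/23 = 22/23 > 0, so some outcome avoids every A_i.

3·p = 1/23 ≈ 0.043478; existence CERTIFIED by the union bound.


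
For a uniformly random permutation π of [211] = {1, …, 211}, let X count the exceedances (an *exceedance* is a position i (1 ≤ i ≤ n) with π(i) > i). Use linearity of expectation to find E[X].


Write X = Σ_{i=1}^{211} X_i, where X_i = 1_{π(i) > i}.
For each fixed i, π(i) is uniform over {1, …, 211} (marginal of a uniform permutation), so P[π(i) > i] = (n − i)/n. Summing: Σ_{i=1}^{211} (n − i)/n = (0 + 1 + … + 210)/211 = 211(211 − 1)/(2·211) = (211 − 1)/2.
Hence E[X] = Σ_{i=1}^{211} (211 − i)/211 = 105 ≈ 105.00000.

E[X] = 105 = 105.00000.


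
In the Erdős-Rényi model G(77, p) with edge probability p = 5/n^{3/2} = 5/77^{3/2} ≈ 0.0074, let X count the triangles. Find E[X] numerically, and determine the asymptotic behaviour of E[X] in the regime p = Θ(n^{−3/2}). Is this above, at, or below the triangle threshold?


Number of potential triangles: C(77, 3) = 73150.
Each occurs with probability p³ ≈ (0.0074)³ ≈ 4.05230e-07.
By linearity: E[X] = C(77, 3)·p³ ≈ 73150 · 4.05230e-07 ≈ 0.030.
Since α = 3/2 > 1, p = c/n^{3/2} = o(1/n) is below the triangle threshold p ~ 1/n. Asymptotically E[X] ~ (c³/6)·n^{3(1−α)} = (5³/6)·n^{-1.5} → 0, so by Markov's inequality G has no triangles w.h.p.

E[X] ≈ 0.030; in regime p = Θ(1/n^{3/2}) E[X] tends to 0 (below the triangle threshold p ~ 1/n).


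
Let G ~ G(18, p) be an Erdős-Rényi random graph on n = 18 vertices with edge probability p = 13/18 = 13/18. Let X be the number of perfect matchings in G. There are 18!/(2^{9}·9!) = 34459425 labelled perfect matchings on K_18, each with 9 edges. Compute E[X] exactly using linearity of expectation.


K_18 has 18!/(2^{9}·9!) = 34459425 labelled perfect matchings.
For each such perfect matching H, let X_H = 1 if all 9 edges of H are present in G. Then P[X_H = 1] = p^{9} = (13/18)^{9} = 10604499373/198359290368.
By linearity: E[X] = Σ_H E[X_H] = 34459425 · p^{9} = 34459425 · 10604499373/198359290368 = 4511419145758525/2448880128.
Numerically: E[X] ≈ 1.8422e+06.

E[X] = 34459425 · (13/18)^{9} = 4511419145758525/2448880128 ≈ 1.8422e+06.


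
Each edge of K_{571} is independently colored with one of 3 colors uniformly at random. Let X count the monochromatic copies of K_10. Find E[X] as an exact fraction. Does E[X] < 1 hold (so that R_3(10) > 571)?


E[X] = C(571, 10) · 3^{1 − 45} = 937951290893172842001 · 3^{−44} = 937951290893172842001/984770902183611232881.
As a reduced fraction: E[X] = 104216810099241426889/109418989131512359209 ≈ 0.9524563.
Is E[X] < 1? YES.
Since E[X] < 1, there exists a 3-coloring of K_{571} with no monochromatic K_10; hence R_3(10) > 571.

E[X] = 104216810099241426889/109418989131512359209 ≈ 0.9524563; E[X] < 1, so R_3(10) > 571.


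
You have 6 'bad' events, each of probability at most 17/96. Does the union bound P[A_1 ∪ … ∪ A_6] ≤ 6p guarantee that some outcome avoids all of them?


Union bound: P[∪_{i=1}^{6} A_i] ≤ Σ_i P[A_i] ≤ 6·p = 6·(17/96) = 17/16.
Numerically: 17/16 ≈ 1.062500.
Is 17/16 < 1? NO.
Since the bound 17/16 is ≥ 1, the union bound is uninformative here; it does NOT by itself certify existence.

6·p = 17/16 ≈ 1.062500; existence NOT certified by the union bound.


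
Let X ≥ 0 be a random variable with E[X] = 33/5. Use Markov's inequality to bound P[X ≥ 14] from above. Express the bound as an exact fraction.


μ = E[X] = 33/5, a = 14.
Markov: P[X ≥ 14] ≤ μ/a = (33/5)/14 = 33/70.
Numerically: ≈ 0.471.
(Since a = 14 > μ = 6.600, the bound 33/70 is < 1 and informative.)

P[X ≥ 14] ≤ 33/70 ≈ 0.471.


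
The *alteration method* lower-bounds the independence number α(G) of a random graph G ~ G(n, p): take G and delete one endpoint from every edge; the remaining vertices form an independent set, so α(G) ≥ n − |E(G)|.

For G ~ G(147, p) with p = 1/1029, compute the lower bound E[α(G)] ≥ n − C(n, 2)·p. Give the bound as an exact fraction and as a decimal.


E[|E(G)|] = C(147, 2)·p = 10731 · (1/1029) = 73/7.
E[α(G)] ≥ n − E[|E(G)|] = 147 − 73/7 = 956/7.
Numerically: ≈ 136.5714.
(This is only a lower bound; the true E[α(G)] may be larger.)

E[α(G)] ≥ 956/7 ≈ 136.5714.


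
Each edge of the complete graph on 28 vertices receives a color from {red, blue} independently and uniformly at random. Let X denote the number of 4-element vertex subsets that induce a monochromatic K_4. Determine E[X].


Let X = Σ_S X_S over the C(28, 4) = 20475 subsets S of size 4, where X_S = 1 if the K_4 on S is monochromatic.
For a fixed S, the K_4 on S has C(4, 2) = 6 edges. P[all 6 edges red] = (1/2)^6, and likewise for blue, so P[monochromatic] = 2·(1/2)^6 = 2^{1 − 6} = 1/32.
By linearity of expectation: E[X] = C(28, 4) · 2^{1 − 6} = 20475 · 1/32 = 20475/32.
Numerically: E[X] ≈ 639.8438.

E[X] = C(28,4)·2^(1−C(4,2)) = 20475/32 ≈ 639.8438.


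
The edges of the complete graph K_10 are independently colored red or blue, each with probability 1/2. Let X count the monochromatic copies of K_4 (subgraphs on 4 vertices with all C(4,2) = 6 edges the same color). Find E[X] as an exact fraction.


Let X = Σ_S X_S over the C(10, 4) = 210 subsets S of size 4, where X_S = 1 if the K_4 on S is monochromatic.
For a fixed S, the K_4 on S has C(4, 2) = 6 edges. P[all 6 edges red] = (1/2)^6, and likewise for blue, so P[monochromatic] = 2·(1/2)^6 = 2^{1 − 6} = 1/32.
By linearity of expectation: E[X] = C(10, 4) · 2^{1 − 6} = 210 · 1/32 = 105/16.
Numerically: E[X] ≈ 6.562500.

E[X] = C(10,4)·2^(1−C(4,2)) = 105/16 ≈ 6.562500.


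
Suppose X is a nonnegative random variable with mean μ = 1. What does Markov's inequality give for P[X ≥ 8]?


μ = E[X] = 1, a = 8.
Markov: P[X ≥ 8] ≤ μ/a = (1)/8 = 1/8.
Numerically: ≈ 0.125.
(Since a = 8 > μ = 1.000, the bound 1/8 is < 1 and informative.)

P[X ≥ 8] ≤ 1/8 ≈ 0.125.


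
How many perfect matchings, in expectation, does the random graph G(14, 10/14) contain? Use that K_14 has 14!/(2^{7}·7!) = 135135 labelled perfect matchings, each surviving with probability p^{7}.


K_14 has 14!/(2^{7}·7!) = 135135 labelled perfect matchings.
For each such perfect matching H, let X_H = 1 if all 7 edges of H are present in G. Then P[X_H = 1] = p^{7} = (5/7)^{7} = 78125/823543.
By linearity of expectation: E[X] = Σ_H E[X_H] = 135135 · p^{7} = 135135 · 78125/823543 = 1508203125/117649.
Numerically: E[X] ≈ 1.282e+04.

E[X] = 135135 · (5/7)^{7} = 1508203125/117649 ≈ 1.282e+04.


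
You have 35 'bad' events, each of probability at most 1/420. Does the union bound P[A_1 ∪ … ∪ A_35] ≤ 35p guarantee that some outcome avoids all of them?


Union bound: P[∪_{i=1}^{35} A_i] ≤ Σ_i P[A_i] ≤ 35·p = 35·(1/420) = 1/12.
Numerically: 1/12 ≈ 0.0833.
Is 1/12 < 1? YES.
Since P[∪ A_i] ≤ 1/12 < 1, the complement has P[∩ A_i^c] ≥ 1 − 1/12 = 11/12 > 0, so some outcome avoids every A_i.

35·p = 1/12 ≈ 0.0833; existence CERTIFIED by the union bound.


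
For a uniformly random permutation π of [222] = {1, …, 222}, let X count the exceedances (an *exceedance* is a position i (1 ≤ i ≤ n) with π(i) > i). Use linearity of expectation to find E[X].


Write X = Σ_{i=1}^{222} X_i, where X_i = 1_{π(i) > i}.
For each fixed i, π(i) is uniform over {1, …, 222} (marginal of a uniform permutation), so P[π(i) > i] = (n − i)/n. Summing: Σ_{i=1}^{222} (n − i)/n = (0 + 1 + … + 221)/222 = 222(222 − 1)/(2·222) = (222 − 1)/2.
Hence E[X] = Σ_{i=1}^{222} (222 − i)/222 = 221/2 ≈ 110.50000.

E[X] = 221/2 = 110.50000.


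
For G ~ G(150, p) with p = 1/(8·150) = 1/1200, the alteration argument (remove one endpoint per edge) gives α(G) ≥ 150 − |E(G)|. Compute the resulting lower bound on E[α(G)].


E[|E(G)|] = C(150, 2)·p = 11175 · (1/1200) = 149/16.
E[α(G)] ≥ n − E[|E(G)|] = 150 − 149/16 = 2251/16.
Numerically: ≈ 140.68750.
(This is only a lower bound; the true E[α(G)] may be larger.)

E[α(G)] ≥ 2251/16 ≈ 140.68750.


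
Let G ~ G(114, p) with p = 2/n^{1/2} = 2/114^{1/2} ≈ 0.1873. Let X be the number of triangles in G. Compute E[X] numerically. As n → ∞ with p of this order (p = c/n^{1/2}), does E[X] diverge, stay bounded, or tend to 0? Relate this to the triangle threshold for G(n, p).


Number of potential triangles: C(114, 3) = 240464.
Each occurs with probability p³ ≈ (0.1873)³ ≈ 6.572532e-03.
By linearity: E[X] = C(114, 3)·p³ ≈ 240464 · 6.572532e-03 ≈ 1580.4573.
Since α = 1/2 < 1, p = c/n^{1/2} ≫ 1/n is above the triangle threshold p ~ 1/n. Asymptotically E[X] ~ (c³/6)·n^{3(1−α)} = (2³/6)·n^{1.5} → ∞; triangles are abundant w.h.p.

E[X] ≈ 1580.4573; in regime p = Θ(1/n^{1/2}) E[X] diverges (above the triangle threshold p ~ 1/n).


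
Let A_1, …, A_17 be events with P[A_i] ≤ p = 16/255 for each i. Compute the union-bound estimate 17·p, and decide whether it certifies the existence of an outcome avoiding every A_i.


Union bound: P[∪_{i=1}^{17} A_i] ≤ Σ_i P[A_i] ≤ 17·p = 17·(16/255) = 16/15.
Numerically: 16/15 ≈ 1.066667.
Is 16/15 < 1? NO.
Since the bound 16/15 is ≥ 1, the union bound is uninformative here; it does NOT by itself certify existence.

17·p = 16/15 ≈ 1.066667; existence NOT certified by the union bound.


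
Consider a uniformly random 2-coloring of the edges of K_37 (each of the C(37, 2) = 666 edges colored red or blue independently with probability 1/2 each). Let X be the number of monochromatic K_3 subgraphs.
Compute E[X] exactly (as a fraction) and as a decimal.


Let X = Σ_S X_S over the C(37, 3) = 7770 subsets S of size 3, where X_S = 1 if the K_3 on S is monochromatic.
For a fixed S, the K_3 on S has C(3, 2) = 3 edges. P[all 3 edges red] = (1/2)^3, and likewise for blue, so P[monochromatic] = 2·(1/2)^3 = 2^{1 − 3} = 1/4.
By linearity of expectation: E[X] = C(37, 3) · 2^{1 − 3} = 7770 · 1/4 = 3885/2.
Numerically: E[X] ≈ 1942.500.

E[X] = C(37,3)·2^(1−C(3,2)) = 3885/2 ≈ 1942.500.


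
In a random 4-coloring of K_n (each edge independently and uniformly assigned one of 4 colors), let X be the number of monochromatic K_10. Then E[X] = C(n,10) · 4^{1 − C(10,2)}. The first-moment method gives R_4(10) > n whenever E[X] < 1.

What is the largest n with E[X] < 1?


We need C(n, 10) · 4^{1 − 45} < 1, i.e. C(n, 10) < 4^{45 − 1} = 309485009821345068724781056.
Check values of n near the boundary:
  n = 2019: C(2019, 10) = 303322949179835278009229628; 303322949179835278009229628 < 309485009821345068724781056? YES
  n = 2020: C(2020, 10) = 304832018578739931133653656; 304832018578739931133653656 < 309485009821345068724781056? YES
  n = 2021: C(2021, 10) = 306347841644770462864800616; 306347841644770462864800616 < 309485009821345068724781056? YES
  n = 2022: C(2022, 10) = 307870445231474093395937796; 307870445231474093395937796 < 309485009821345068724781056? YES
  n = 2023: C(2023, 10) = 309399856285778485315440716; 309399856285778485315440716 < 309485009821345068724781056? YES
  n = 2024: C(2024, 10) = 310936101848269937576192656; 310936101848269937576192656 < 309485009821345068724781056? NO
  n = 2025: C(2025, 10) = 312479209053472269772600560; 312479209053472269772600560 < 309485009821345068724781056? NO
The largest n with C(n, 10) < 309485009821345068724781056 is n = 2023 (where E[X] = 77349964071444621328860179/77371252455336267181195264 ≈ 0.99972). Hence R_4(10) > 2023, i.e. R_4(10) ≥ 2024.

Largest n = 2023; hence R_4(10) > 2023.


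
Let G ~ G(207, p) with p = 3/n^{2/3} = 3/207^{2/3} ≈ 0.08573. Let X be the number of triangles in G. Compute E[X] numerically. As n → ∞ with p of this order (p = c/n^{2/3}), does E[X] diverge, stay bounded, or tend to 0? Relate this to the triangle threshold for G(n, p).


Number of potential triangles: C(207, 3) = 1456935.
Each occurs with probability p³ ≈ (0.08573)³ ≈ 6.301197e-04.
By linearity: E[X] = C(207, 3)·p³ ≈ 1456935 · 6.301197e-04 ≈ 918.0435.
Since α = 2/3 < 1, p = c/n^{2/3} ≫ 1/n is above the triangle threshold p ~ 1/n. Asymptotically E[X] ~ (c³/6)·n^{3(1−α)} = (3³/6)·n^{1} → ∞; triangles are abundant w.h.p.

E[X] ≈ 918.0435; in regime p = Θ(1/n^{2/3}) E[X] diverges (above the triangle threshold p ~ 1/n).


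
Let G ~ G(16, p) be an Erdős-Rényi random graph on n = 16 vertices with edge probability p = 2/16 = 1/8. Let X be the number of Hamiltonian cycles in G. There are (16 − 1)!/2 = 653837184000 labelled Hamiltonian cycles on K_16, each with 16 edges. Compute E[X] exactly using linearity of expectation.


K_16 has (16 − 1)!/2 = 653837184000 labelled Hamiltonian cycles.
For each such Hamiltonian cycle H, let X_H = 1 if all 16 edges of H are present in G. Then P[X_H = 1] = p^{16} = (1/8)^{16} = 1/281474976710656.
By linearity: E[X] = Σ_H E[X_H] = 653837184000 · p^{16} = 653837184000 · 1/281474976710656 = 638512875/274877906944.
Numerically: E[X] ≈ 0.002323.

E[X] = 653837184000 · (1/8)^{16} = 638512875/274877906944 ≈ 0.002323.


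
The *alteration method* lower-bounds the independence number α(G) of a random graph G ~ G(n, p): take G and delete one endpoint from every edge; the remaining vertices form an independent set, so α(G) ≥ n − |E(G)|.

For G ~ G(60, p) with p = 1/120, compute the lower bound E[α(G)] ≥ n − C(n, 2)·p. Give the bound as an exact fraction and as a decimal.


E[|E(G)|] = C(60, 2)·p = 1770 · (1/120) = 59/4.
E[α(G)] ≥ n − E[|E(G)|] = 60 − 59/4 = 181/4.
Numerically: ≈ 45.250000.
(This is only a lower bound; the true E[α(G)] may be larger.)

E[α(G)] ≥ 181/4 ≈ 45.250000.


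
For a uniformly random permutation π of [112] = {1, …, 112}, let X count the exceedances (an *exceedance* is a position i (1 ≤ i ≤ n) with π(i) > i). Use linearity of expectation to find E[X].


Write X = Σ_{i=1}^{112} X_i, where X_i = 1_{π(i) > i}.
For each fixed i, π(i) is uniform over {1, …, 112} (marginal of a uniform permutation), so P[π(i) > i] = (n − i)/n. Summing: Σ_{i=1}^{112} (n − i)/n = (0 + 1 + … + 111)/112 = 112(112 − 1)/(2·112) = (112 − 1)/2.
Hence E[X] = Σ_{i=1}^{112} (112 − i)/112 = 111/2 ≈ 55.500000.

E[X] = 111/2 = 55.500000.


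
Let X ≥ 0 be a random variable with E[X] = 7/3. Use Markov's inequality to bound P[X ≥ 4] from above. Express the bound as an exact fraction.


μ = E[X] = 7/3, a = 4.
Markov: P[X ≥ 4] ≤ μ/a = (7/3)/4 = 7/12.
Numerically: ≈ 0.5833.
(Since a = 4 > μ = 2.3333, the bound 7/12 is < 1 and informative.)

P[X ≥ 4] ≤ 7/12 ≈ 0.5833.


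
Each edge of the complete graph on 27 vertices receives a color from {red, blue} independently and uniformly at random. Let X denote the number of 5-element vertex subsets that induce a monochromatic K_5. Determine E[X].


Let X = Σ_S X_S over the C(27, 5) = 80730 subsets S of size 5, where X_S = 1 if the K_5 on S is monochromatic.
For a fixed S, the K_5 on S has C(5, 2) = 10 edges. P[all 10 edges red] = (1/2)^10, and likewise for blue, so P[monochromatic] = 2·(1/2)^10 = 2^{1 − 10} = 1/512.
By linearity of expectation: E[X] = C(27, 5) · 2^{1 − 10} = 80730 · 1/512 = 40365/256.
Numerically: E[X] ≈ 157.675781.

E[X] = C(27,5)·2^(1−C(5,2)) = 40365/256 ≈ 157.675781.


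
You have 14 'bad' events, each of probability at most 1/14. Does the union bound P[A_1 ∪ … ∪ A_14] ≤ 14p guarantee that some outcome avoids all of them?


Union bound: P[∪_{i=1}^{14} A_i] ≤ Σ_i P[A_i] ≤ 14·p = 14·(1/14) = 1.
Numerically: 1 ≈ 1.0000000.
Is 1 < 1? NO.
Since the bound 1 is ≥ 1, the union bound is uninformative here; it does NOT by itself certify existence.

14·p = 1 ≈ 1.0000000; existence NOT certified by the union bound.


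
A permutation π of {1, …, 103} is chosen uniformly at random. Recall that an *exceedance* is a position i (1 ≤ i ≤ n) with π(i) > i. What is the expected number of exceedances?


Write X = Σ_{i=1}^{103} X_i, where X_i = 1_{π(i) > i}.
For each fixed i, π(i) is uniform over {1, …, 103} (marginal of a uniform permutation), so P[π(i) > i] = (n − i)/n. Summing: Σ_{i=1}^{103} (n − i)/n = (0 + 1 + … + 102)/103 = 103(103 − 1)/(2·103) = (103 − 1)/2.
Hence E[X] = Σ_{i=1}^{103} (103 − i)/103 = 51 ≈ 51.00000.

E[X] = 51 = 51.00000.


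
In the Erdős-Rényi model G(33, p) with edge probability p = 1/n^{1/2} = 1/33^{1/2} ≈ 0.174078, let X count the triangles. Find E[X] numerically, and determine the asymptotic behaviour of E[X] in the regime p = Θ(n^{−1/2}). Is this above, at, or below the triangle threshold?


Number of potential triangles: C(33, 3) = 5456.
Each occurs with probability p³ ≈ (0.174078)³ ≈ 5.27508048e-03.
By linearity: E[X] = C(33, 3)·p³ ≈ 5456 · 5.27508048e-03 ≈ 28.780839.
Since α = 1/2 < 1, p = c/n^{1/2} ≫ 1/n is above the triangle threshold p ~ 1/n. Asymptotically E[X] ~ (c³/6)·n^{3(1−α)} = (1³/6)·n^{1.5} → ∞; triangles are abundant w.h.p.

E[X] ≈ 28.780839; in regime p = Θ(1/n^{1/2}) E[X] diverges (above the triangle threshold p ~ 1/n).


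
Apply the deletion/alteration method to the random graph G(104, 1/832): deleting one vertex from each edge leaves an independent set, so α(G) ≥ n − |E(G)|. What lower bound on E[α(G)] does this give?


E[|E(G)|] = C(104, 2)·p = 5356 · (1/832) = 103/16.
E[α(G)] ≥ n − E[|E(G)|] = 104 − 103/16 = 1561/16.
Numerically: ≈ 97.562.
(This is only a lower bound; the true E[α(G)] may be larger.)

E[α(G)] ≥ 1561/16 ≈ 97.562.


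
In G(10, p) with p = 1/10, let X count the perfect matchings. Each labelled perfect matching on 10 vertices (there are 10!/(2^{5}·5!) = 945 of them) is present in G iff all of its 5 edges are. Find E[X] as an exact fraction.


K_10 has 10!/(2^{5}·5!) = 945 labelled perfect matchings.
For each such perfect matching H, let X_H = 1 if all 5 edges of H are present in G. Then P[X_H = 1] = p^{5} = (1/10)^{5} = 1/100000.
By linearity: E[X] = Σ_H E[X_H] = 945 · p^{5} = 945 · 1/100000 = 189/20000.
Numerically: E[X] ≈ 0.00945.

E[X] = 945 · (1/10)^{5} = 189/20000 ≈ 0.00945.


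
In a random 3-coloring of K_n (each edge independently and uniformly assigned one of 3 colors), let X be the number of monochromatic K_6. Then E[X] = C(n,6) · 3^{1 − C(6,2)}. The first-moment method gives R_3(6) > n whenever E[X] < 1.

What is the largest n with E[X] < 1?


We need C(n, 6) · 3^{1 − 15} < 1, i.e. C(n, 6) < 3^{15 − 1} = 4782969.
Check values of n near the boundary:
  n = 38: C(38, 6) = 2760681; 2760681 < 4782969? YES
  n = 39: C(39, 6) = 3262623; 3262623 < 4782969? YES
  n = 40: C(40, 6) = 3838380; 3838380 < 4782969? YES
  n = 41: C(41, 6) = 4496388; 4496388 < 4782969? YES
  n = 42: C(42, 6) = 5245786; 5245786 < 4782969? NO
The largest n with C(n, 6) < 4782969 is n = 41 (where E[X] = 1498796/1594323 ≈ 0.940083). Hence R_3(6) > 41, i.e. R_3(6) ≥ 42.

Largest n = 41; hence R_3(6) > 41.


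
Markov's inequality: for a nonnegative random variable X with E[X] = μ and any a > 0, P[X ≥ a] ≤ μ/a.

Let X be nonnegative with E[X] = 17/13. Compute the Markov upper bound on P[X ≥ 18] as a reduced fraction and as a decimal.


μ = E[X] = 17/13, a = 18.
Markov: P[X ≥ 18] ≤ μ/a = (17/13)/18 = 17/234.
Numerically: ≈ 0.0726.
(Since a = 18 > μ = 1.3077, the bound 17/234 is < 1 and informative.)

P[X ≥ 18] ≤ 17/234 ≈ 0.0726.


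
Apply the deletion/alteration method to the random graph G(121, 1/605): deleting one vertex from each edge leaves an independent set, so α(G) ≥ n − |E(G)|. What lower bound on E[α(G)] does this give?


E[|E(G)|] = C(121, 2)·p = 7260 · (1/605) = 12.
E[α(G)] ≥ n − E[|E(G)|] = 121 − 12 = 109.
Numerically: ≈ 109.000000.
(This is only a lower bound; the true E[α(G)] may be larger.)

E[α(G)] ≥ 109 ≈ 109.000000.


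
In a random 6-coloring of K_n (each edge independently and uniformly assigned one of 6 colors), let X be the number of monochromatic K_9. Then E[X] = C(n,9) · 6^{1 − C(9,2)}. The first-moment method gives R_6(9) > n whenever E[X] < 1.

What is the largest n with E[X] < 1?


We need C(n, 9) · 6^{1 − 36} < 1, i.e. C(n, 9) < 6^{36 − 1} = 1719070799748422591028658176.
Check values of n near the boundary:
  n = 4407: C(4407, 9) = 1713856532599459170657070050; 1713856532599459170657070050 < 1719070799748422591028658176? YES
  n = 4408: C(4408, 9) = 1717362945146264156457459600; 1717362945146264156457459600 < 1719070799748422591028658176? YES
  n = 4409: C(4409, 9) = 1720875732988608787686577131; 1720875732988608787686577131 < 1719070799748422591028658176? NO
  n = 4410: C(4410, 9) = 1724394906266704102180823710; 1724394906266704102180823710 < 1719070799748422591028658176? NO
  n = 4411: C(4411, 9) = 1727920475134582415883601405; 1727920475134582415883601405 < 1719070799748422591028658176? NO
The largest n with C(n, 9) < 1719070799748422591028658176 is n = 4408 (where E[X] = 35778394690547169926197075/35813974994758803979763712 ≈ 0.9990). Hence R_6(9) > 4408, i.e. R_6(9) ≥ 4409.

Largest n = 4408; hence R_6(9) > 4408.


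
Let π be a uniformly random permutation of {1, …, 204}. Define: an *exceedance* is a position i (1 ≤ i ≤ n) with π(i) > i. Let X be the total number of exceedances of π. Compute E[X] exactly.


Write X = Σ_{i=1}^{204} X_i, where X_i = 1_{π(i) > i}.
For each fixed i, π(i) is uniform over {1, …, 204} (marginal of a uniform permutation), so P[π(i) > i] = (n − i)/n. Summing: Σ_{i=1}^{204} (n − i)/n = (0 + 1 + … + 203)/204 = 204(204 − 1)/(2·204) = (204 − 1)/2.
Hence E[X] = Σ_{i=1}^{204} (204 − i)/204 = 203/2 ≈ 101.5000.

E[X] = 203/2 = 101.5000.


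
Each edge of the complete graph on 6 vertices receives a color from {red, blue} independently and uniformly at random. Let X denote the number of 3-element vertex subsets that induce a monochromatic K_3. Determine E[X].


Let X = Σ_S X_S over the C(6, 3) = 20 subsets S of size 3, where X_S = 1 if the K_3 on S is monochromatic.
For a fixed S, the K_3 on S has C(3, 2) = 3 edges. P[all 3 edges red] = (1/2)^3, and likewise for blue, so P[monochromatic] = 2·(1/2)^3 = 2^{1 − 3} = 1/4.
By linearity: E[X] = C(6, 3) · 2^{1 − 3} = 20 · 1/4 = 5.
Numerically: E[X] ≈ 5.000.

E[X] = C(6,3)·2^(1−C(3,2)) = 5 ≈ 5.000.


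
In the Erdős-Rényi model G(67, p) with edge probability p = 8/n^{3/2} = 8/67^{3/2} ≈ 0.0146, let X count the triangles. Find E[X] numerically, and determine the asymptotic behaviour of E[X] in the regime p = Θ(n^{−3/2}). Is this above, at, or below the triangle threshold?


Number of potential triangles: C(67, 3) = 47905.
Each occurs with probability p³ ≈ (0.0146)³ ≈ 3.10408e-06.
By linearity: E[X] = C(67, 3)·p³ ≈ 47905 · 3.10408e-06 ≈ 0.149.
Since α = 3/2 > 1, p = c/n^{3/2} = o(1/n) is below the triangle threshold p ~ 1/n. Asymptotically E[X] ~ (c³/6)·n^{3(1−α)} = (8³/6)·n^{-1.5} → 0, so by Markov's inequality G has no triangles w.h.p.

E[X] ≈ 0.149; in regime p = Θ(1/n^{3/2}) E[X] tends to 0 (below the triangle threshold p ~ 1/n).


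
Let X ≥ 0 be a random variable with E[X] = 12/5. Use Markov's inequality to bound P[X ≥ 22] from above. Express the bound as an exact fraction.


μ = E[X] = 12/5, a = 22.
Markov: P[X ≥ 22] ≤ μ/a = (12/5)/22 = 6/55.
Numerically: ≈ 0.1091.
(Since a = 22 > μ = 2.4000, the bound 6/55 is < 1 and informative.)

P[X ≥ 22] ≤ 6/55 ≈ 0.1091.


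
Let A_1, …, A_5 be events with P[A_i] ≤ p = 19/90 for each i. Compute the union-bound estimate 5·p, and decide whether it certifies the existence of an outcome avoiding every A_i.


Union bound: P[∪_{i=1}^{5} A_i] ≤ Σ_i P[A_i] ≤ 5·p = 5·(19/90) = 19/18.
Numerically: 19/18 ≈ 1.055556.
Is 19/18 < 1? NO.
Since the bound 19/18 is ≥ 1, the union bound is uninformative here; it does NOT by itself certify existence.

5·p = 19/18 ≈ 1.055556; existence NOT certified by the union bound.


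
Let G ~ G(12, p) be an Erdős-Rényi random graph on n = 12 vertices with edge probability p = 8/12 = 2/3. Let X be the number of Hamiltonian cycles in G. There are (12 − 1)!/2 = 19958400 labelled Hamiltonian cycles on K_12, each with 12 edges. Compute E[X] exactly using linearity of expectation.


K_12 has (12 − 1)!/2 = 19958400 labelled Hamiltonian cycles.
For each such Hamiltonian cycle H, let X_H = 1 if all 12 edges of H are present in G. Then P[X_H = 1] = p^{12} = (2/3)^{12} = 4096/531441.
Summing the indicators: E[X] = Σ_H E[X_H] = 19958400 · p^{12} = 19958400 · 4096/531441 = 1009254400/6561.
Numerically: E[X] ≈ 1.5383e+05.

E[X] = 19958400 · (2/3)^{12} = 1009254400/6561 ≈ 1.5383e+05.


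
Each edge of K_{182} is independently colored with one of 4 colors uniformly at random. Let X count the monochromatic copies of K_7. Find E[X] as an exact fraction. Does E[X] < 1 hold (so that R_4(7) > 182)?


E[X] = C(182, 7) · 4^{1 − 21} = 1167752750736 · 4^{−20} = 1167752750736/1099511627776.
As a reduced fraction: E[X] = 72984546921/68719476736 ≈ 1.0621.
Is E[X] < 1? NO.
Since E[X] ≥ 1, the first-moment bound is inconclusive at n = 182; it does NOT by itself certify R_4(7) > 182.

E[X] = 72984546921/68719476736 ≈ 1.0621; E[X] ≥ 1; first-moment method inconclusive here.


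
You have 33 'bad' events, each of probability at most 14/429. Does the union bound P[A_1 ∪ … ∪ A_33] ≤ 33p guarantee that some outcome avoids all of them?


Union bound: P[∪_{i=1}^{33} A_i] ≤ Σ_i P[A_i] ≤ 33·p = 33·(14/429) = 14/13.
Numerically: 14/13 ≈ 1.0769.
Is 14/13 < 1? NO.
Since the bound 14/13 is ≥ 1, the union bound is uninformative here; it does NOT by itself certify existence.

33·p = 14/13 ≈ 1.0769; existence NOT certified by the union bound.


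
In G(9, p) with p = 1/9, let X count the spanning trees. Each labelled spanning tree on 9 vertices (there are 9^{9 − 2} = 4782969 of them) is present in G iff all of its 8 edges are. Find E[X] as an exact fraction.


K_9 has 9^{9 − 2} = 4782969 labelled spanning trees.
For each such spanning tree H, let X_H = 1 if all 8 edges of H are present in G. Then P[X_H = 1] = p^{8} = (1/9)^{8} = 1/43046721.
By linearity: E[X] = Σ_H E[X_H] = 4782969 · p^{8} = 4782969 · 1/43046721 = 1/9.
Numerically: E[X] ≈ 0.11111.

E[X] = 4782969 · (1/9)^{8} = 1/9 ≈ 0.11111.


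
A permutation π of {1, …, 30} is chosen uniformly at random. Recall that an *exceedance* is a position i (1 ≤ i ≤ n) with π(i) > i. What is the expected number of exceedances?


Write X = Σ_{i=1}^{30} X_i, where X_i = 1_{π(i) > i}.
For each fixed i, π(i) is uniform over {1, …, 30} (marginal of a uniform permutation), so P[π(i) > i] = (n − i)/n. Summing: Σ_{i=1}^{30} (n − i)/n = (0 + 1 + … + 29)/30 = 30(30 − 1)/(2·30) = (30 − 1)/2.
Hence E[X] = Σ_{i=1}^{30} (30 − i)/30 = 29/2 ≈ 14.5000.

E[X] = 29/2 = 14.5000.
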